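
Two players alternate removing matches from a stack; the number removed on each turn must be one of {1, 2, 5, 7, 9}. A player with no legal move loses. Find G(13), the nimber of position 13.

4

G(0) = 0
G(1) = mex{0} = 1
G(2) = mex{1,0} = 2
G(3) = mex{2,1} = 0
G(4) = mex{0,2} = 1
G(5) = mex{1,0,0} = 2
G(6) = mex{2,1,1} = 0
G(7) = mex{0,2,2,0} = 1
G(8) = mex{1,0,0,1} = 2
G(9) = mex{2,1,1,2,0} = 3
G(10) = mex{3,2,2,0,1} = 4
G(11) = mex{4,3,0,1,2} = 5
G(12) = mex{5,4,1,2,0} = 3
G(13) = mex{3,5,2,0,1} = 4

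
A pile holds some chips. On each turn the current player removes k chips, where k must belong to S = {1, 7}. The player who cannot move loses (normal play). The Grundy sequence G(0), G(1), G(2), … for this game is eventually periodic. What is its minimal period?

n :  0  1  2  3  4  5  6  7  8  9 10 11 12 13 14
G :  0  1  0  1  0  1  0  1  0  1  0  1  0  1  0
G(n+2) = G(n) holds for n = 0,…,6 (a full window of length max(S) = 7), so the sequence is purely periodic with period 2.

2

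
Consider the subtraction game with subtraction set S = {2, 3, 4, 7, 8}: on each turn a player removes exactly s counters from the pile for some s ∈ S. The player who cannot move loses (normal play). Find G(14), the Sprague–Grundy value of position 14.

1

G(0) = 0
G(1) = mex{} = 0
G(2) = mex{0} = 1
G(3) = mex{0,0} = 1
G(4) = mex{1,0,0} = 2
G(5) = mex{1,1,0} = 2
G(6) = mex{2,1,1} = 0
G(7) = mex{2,2,1,0} = 3
G(8) = mex{0,2,2,0,0} = 1
G(9) = mex{3,0,2,1,0} = 4
G(10) = mex{1,3,0,1,1} = 2
G(11) = mex{4,1,3,2,1} = 0
G(12) = mex{2,4,1,2,2} = 0
G(13) = mex{0,2,4,0,2} = 1
G(14) = mex{0,0,2,3,0} = 1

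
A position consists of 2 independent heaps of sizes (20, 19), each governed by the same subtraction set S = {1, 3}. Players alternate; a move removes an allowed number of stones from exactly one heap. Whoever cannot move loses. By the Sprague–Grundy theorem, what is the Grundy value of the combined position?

All heaps use S = {1, 3}:
n :  0  1  2  3  4  5  6  7  8  9 10 11 12 13 14 15 16 17 18 19 20
G :  0  1  0  1  0  1  0  1  0  1  0  1  0  1  0  1  0  1  0  1  0
Heap A: G(20) = 0.
Heap B: G(19) = 1.
Combined Grundy value = 0 ⊕ 1 = 1.

1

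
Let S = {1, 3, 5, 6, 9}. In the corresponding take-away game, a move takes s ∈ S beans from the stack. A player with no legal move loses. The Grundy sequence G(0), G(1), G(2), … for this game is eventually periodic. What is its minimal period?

G(0) = 0
G(1) = mex{0} = 1
G(2) = mex{1} = 0
G(3) = mex{0,0} = 1
G(4) = mex{1,1} = 0
G(5) = mex{0,0,0} = 1
G(6) = mex{1,1,1,0} = 2
G(7) = mex{2,0,0,1} = 3
G(8) = mex{3,1,1,0} = 2
G(9) = mex{2,2,0,1,0} = 3
G(10) = mex{3,3,1,0,1} = 2
G(11) = mex{2,2,2,1,0} = 3
G(12) = mex{3,3,3,2,1} = 0
G(13) = mex{0,2,2,3,0} = 1
G(14) = mex{1,3,3,2,1} = 0
G(15) = mex{0,0,2,3,2} = 1
G(16) = mex{1,1,3,2,3} = 0
G(17) = mex{0,0,0,3,2} = 1
G(18) = mex{1,1,1,0,3} = 2
G(19) = mex{2,0,0,1,2} = 3
G(20) = mex{3,1,1,0,3} = 2
G(21) = mex{2,2,0,1,0} = 3
G(22) = mex{3,3,1,0,1} = 2
G(23) = mex{2,2,2,1,0} = 3
G(24) = mex{3,3,3,2,1} = 0
G(25) = mex{0,2,2,3,0} = 1
G(n+12) = G(n) holds for n = 0,…,8 (a full window of length max(S) = 9), so the sequence is purely periodic with period 12.

12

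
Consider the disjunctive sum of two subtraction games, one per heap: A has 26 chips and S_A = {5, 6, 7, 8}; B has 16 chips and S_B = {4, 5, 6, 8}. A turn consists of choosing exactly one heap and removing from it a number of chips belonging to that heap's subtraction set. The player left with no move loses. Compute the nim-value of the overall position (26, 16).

1

Heap A, S = {5, 6, 7, 8}:
G(0) = 0
G(1) = mex{} = 0
G(2) = mex{} = 0
G(3) = mex{} = 0
G(4) = mex{} = 0
G(5) = mex{0} = 1
G(6) = mex{0,0} = 1
G(7) = mex{0,0,0} = 1
G(8) = mex{0,0,0,0} = 1
G(9) = mex{0,0,0,0} = 1
G(10) = mex{1,0,0,0} = 2
G(11) = mex{1,1,0,0} = 2
G(12) = mex{1,1,1,0} = 2
G(13) = mex{1,1,1,1} = 0
G(14) = mex{1,1,1,1} = 0
G(15) = mex{2,1,1,1} = 0
G(16) = mex{2,2,1,1} = 0
G(17) = mex{2,2,2,1} = 0
G(18) = mex{0,2,2,2} = 1
G(19) = mex{0,0,2,2} = 1
G(20) = mex{0,0,0,2} = 1
G(21) = mex{0,0,0,0} = 1
G(22) = mex{0,0,0,0} = 1
G(23) = mex{1,0,0,0} = 2
G(24) = mex{1,1,0,0} = 2
G(25) = mex{1,1,1,0} = 2
G(26) = mex{1,1,1,1} = 0
G_A(26) = 0.
Heap B, S = {4, 5, 6, 8}:
G(0) = 0
G(1) = mex{} = 0
G(2) = mex{} = 0
G(3) = mex{} = 0
G(4) = mex{0} = 1
G(5) = mex{0,0} = 1
G(6) = mex{0,0,0} = 1
G(7) = mex{0,0,0} = 1
G(8) = mex{1,0,0,0} = 2
G(9) = mex{1,1,0,0} = 2
G(10) = mex{1,1,1,0} = 2
G(11) = mex{1,1,1,0} = 2
G(12) = mex{2,1,1,1} = 0
G(13) = mex{2,2,1,1} = 0
G(14) = mex{2,2,2,1} = 0
G(15) = mex{2,2,2,1} = 0
G(16) = mex{0,2,2,2} = 1
G_B(16) = 1.
Combined Grundy value = 0 ⊕ 1 = 1.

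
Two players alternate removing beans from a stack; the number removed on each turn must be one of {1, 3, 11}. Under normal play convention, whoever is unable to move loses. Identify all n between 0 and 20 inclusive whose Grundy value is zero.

G(0) = 0
G(1) = mex{0} = 1
G(2) = mex{1} = 0
G(3) = mex{0,0} = 1
G(4) = mex{1,1} = 0
G(5) = mex{0,0} = 1
G(6) = mex{1,1} = 0
G(7) = mex{0,0} = 1
G(8) = mex{1,1} = 0
G(9) = mex{0,0} = 1
G(10) = mex{1,1} = 0
G(11) = mex{0,0,0} = 1
G(12) = mex{1,1,1} = 0
G(13) = mex{0,0,0} = 1
G(14) = mex{1,1,1} = 0
G(15) = mex{0,0,0} = 1
G(16) = mex{1,1,1} = 0
G(17) = mex{0,0,0} = 1
G(18) = mex{1,1,1} = 0
G(19) = mex{0,0,0} = 1
G(20) = mex{1,1,1} = 0
P-positions are exactly the n with G(n) = 0.

0, 2, 4, 6, 8, 10, 12, 14, 16, 18, 20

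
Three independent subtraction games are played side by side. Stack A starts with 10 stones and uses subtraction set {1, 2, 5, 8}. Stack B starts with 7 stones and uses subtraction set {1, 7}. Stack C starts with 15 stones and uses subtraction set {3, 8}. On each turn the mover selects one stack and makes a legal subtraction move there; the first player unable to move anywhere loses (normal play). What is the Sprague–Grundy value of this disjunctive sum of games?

Stack A, S = {1, 2, 5, 8}:
G(0) = 0
G(1) = mex{0} = 1
G(2) = mex{1,0} = 2
G(3) = mex{2,1} = 0
G(4) = mex{0,2} = 1
G(5) = mex{1,0,0} = 2
G(6) = mex{2,1,1} = 0
G(7) = mex{0,2,2} = 1
G(8) = mex{1,0,0,0} = 2
G(9) = mex{2,1,1,1} = 0
G(10) = mex{0,2,2,2} = 1
G_A(10) = 1.
Stack B, S = {1, 7}:
G(0) = 0
G(1) = mex{0} = 1
G(2) = mex{1} = 0
G(3) = mex{0} = 1
G(4) = mex{1} = 0
G(5) = mex{0} = 1
G(6) = mex{1} = 0
G(7) = mex{0,0} = 1
G_B(7) = 1.
Stack C, S = {3, 8}:
n :  0  1  2  3  4  5  6  7  8  9 10 11 12 13 14 15
G :  0  0  0  1  1  1  0  0  2  1  1  0  0  0  1  1
G_C(15) = 1.
Combined Grundy value = 1 ⊕ 1 ⊕ 1 = 1.

1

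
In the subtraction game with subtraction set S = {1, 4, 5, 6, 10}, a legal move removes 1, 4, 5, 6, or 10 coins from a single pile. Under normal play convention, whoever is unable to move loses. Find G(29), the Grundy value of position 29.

n :  0  1  2  3  4  5  6  7  8  9 10 11 12 13 14 15 16 17 18 19 20 21 22 23 24 25 26 27 28 29
G :  0  1  0  1  2  3  2  3  4  0  1  0  1  2  3  2  3  4  0  1  0  1  2  3  2  3  4  0  1  0

0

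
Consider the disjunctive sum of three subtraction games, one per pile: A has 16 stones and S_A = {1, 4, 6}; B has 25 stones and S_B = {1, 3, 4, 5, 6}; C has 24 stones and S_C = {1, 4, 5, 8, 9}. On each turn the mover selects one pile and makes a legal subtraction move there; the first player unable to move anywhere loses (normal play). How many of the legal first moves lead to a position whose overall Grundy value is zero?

Pile A, S = {1, 4, 6}:
G(0) = 0
G(1) = mex{0} = 1
G(2) = mex{1} = 0
G(3) = mex{0} = 1
G(4) = mex{1,0} = 2
G(5) = mex{2,1} = 0
G(6) = mex{0,0,0} = 1
G(7) = mex{1,1,1} = 0
G(8) = mex{0,2,0} = 1
G(9) = mex{1,0,1} = 2
G(10) = mex{2,1,2} = 0
G(11) = mex{0,0,0} = 1
G(12) = mex{1,1,1} = 0
G(13) = mex{0,2,0} = 1
G(14) = mex{1,0,1} = 2
G(15) = mex{2,1,2} = 0
G(16) = mex{0,0,0} = 1
G_A(16) = 1.
Pile B, S = {1, 3, 4, 5, 6}:
G(0) = 0
G(1) = mex{0} = 1
G(2) = mex{1} = 0
G(3) = mex{0,0} = 1
G(4) = mex{1,1,0} = 2
G(5) = mex{2,0,1,0} = 3
G(6) = mex{3,1,0,1,0} = 2
G(7) = mex{2,2,1,0,1} = 3
G(8) = mex{3,3,2,1,0} = 4
G(9) = mex{4,2,3,2,1} = 0
G(10) = mex{0,3,2,3,2} = 1
G(11) = mex{1,4,3,2,3} = 0
G(12) = mex{0,0,4,3,2} = 1
G(13) = mex{1,1,0,4,3} = 2
G(14) = mex{2,0,1,0,4} = 3
G(15) = mex{3,1,0,1,0} = 2
G(16) = mex{2,2,1,0,1} = 3
G(17) = mex{3,3,2,1,0} = 4
G(18) = mex{4,2,3,2,1} = 0
G(19) = mex{0,3,2,3,2} = 1
G(20) = mex{1,4,3,2,3} = 0
G(21) = mex{0,0,4,3,2} = 1
G(22) = mex{1,1,0,4,3} = 2
G(23) = mex{2,0,1,0,4} = 3
G(24) = mex{3,1,0,1,0} = 2
G(25) = mex{2,2,1,0,1} = 3
G_B(25) = 3.
Pile C, S = {1, 4, 5, 8, 9}:
G(0) = 0
G(1) = mex{0} = 1
G(2) = mex{1} = 0
G(3) = mex{0} = 1
G(4) = mex{1,0} = 2
G(5) = mex{2,1,0} = 3
G(6) = mex{3,0,1} = 2
G(7) = mex{2,1,0} = 3
G(8) = mex{3,2,1,0} = 4
G(9) = mex{4,3,2,1,0} = 5
G(10) = mex{5,2,3,0,1} = 4
G(11) = mex{4,3,2,1,0} = 5
G(12) = mex{5,4,3,2,1} = 0
G(13) = mex{0,5,4,3,2} = 1
G(14) = mex{1,4,5,2,3} = 0
G(15) = mex{0,5,4,3,2} = 1
G(16) = mex{1,0,5,4,3} = 2
G(17) = mex{2,1,0,5,4} = 3
G(18) = mex{3,0,1,4,5} = 2
G(19) = mex{2,1,0,5,4} = 3
G(20) = mex{3,2,1,0,5} = 4
G(21) = mex{4,3,2,1,0} = 5
G(22) = mex{5,2,3,0,1} = 4
G(23) = mex{4,3,2,1,0} = 5
G(24) = mex{5,4,3,2,1} = 0
G_C(24) = 0.
Combined Grundy value = 1 ⊕ 3 ⊕ 0 = 2.
A winning move leaves total XOR = 0, i.e. changes one component's Grundy value g to g ⊕ X where X is the current total.
Pile A: need g' = 1⊕2 = 3. Options: 16−1→G=0, 16−4→G=0, 16−6→G=0. Hits: 0.
Pile B: need g' = 3⊕2 = 1. Options: 25−1→G=2, 25−3→G=2, 25−4→G=1, 25−5→G=0, 25−6→G=1. Hits: 2.
Pile C: need g' = 0⊕2 = 2. Options: 24−1→G=5, 24−4→G=4, 24−5→G=3, 24−8→G=2, 24−9→G=1. Hits: 1.

3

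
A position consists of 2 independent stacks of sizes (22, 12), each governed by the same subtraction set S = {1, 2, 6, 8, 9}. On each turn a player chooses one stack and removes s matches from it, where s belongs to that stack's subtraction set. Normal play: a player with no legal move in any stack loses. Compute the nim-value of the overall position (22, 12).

All stacks use S = {1, 2, 6, 8, 9}:
n :  0  1  2  3  4  5  6  7  8  9 10 11 12 13 14 15 16 17 18 19 20 21 22
G :  0  1  2  0  1  2  3  0  1  2  0  1  2  3  0  1  2  0  1  2  3  0  1
Stack A: G(22) = 1.
Stack B: G(12) = 2.
Combined Grundy value = 1 ⊕ 2 = 3.

3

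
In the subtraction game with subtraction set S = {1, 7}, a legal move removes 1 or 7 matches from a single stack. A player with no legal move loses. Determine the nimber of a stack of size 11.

G(0) = 0
G(1) = mex{0} = 1
G(2) = mex{1} = 0
G(3) = mex{0} = 1
G(4) = mex{1} = 0
G(5) = mex{0} = 1
G(6) = mex{1} = 0
G(7) = mex{0,0} = 1
G(8) = mex{1,1} = 0
G(9) = mex{0,0} = 1
G(10) = mex{1,1} = 0
G(11) = mex{0,0} = 1

1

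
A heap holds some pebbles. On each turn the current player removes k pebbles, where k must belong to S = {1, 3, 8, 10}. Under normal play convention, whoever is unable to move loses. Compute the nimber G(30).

n :  0  1  2  3  4  5  6  7  8  9 10 11 12 13 14 15 16 17 18 19 20 21 22 23 24 25 26 27 28 29 30
G :  0  1  0  1  0  1  0  1  2  3  2  0  1  0  1  0  1  0  1  2  3  2  0  1  0  1  0  1  0  1  2

2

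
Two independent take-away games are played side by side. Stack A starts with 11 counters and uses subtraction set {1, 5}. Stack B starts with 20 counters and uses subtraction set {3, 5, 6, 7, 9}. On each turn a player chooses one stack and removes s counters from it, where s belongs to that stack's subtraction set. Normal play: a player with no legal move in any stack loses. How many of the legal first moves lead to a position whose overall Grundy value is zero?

Stack A, S = {1, 5}:
G(0) = 0
G(1) = mex{0} = 1
G(2) = mex{1} = 0
G(3) = mex{0} = 1
G(4) = mex{1} = 0
G(5) = mex{0,0} = 1
G(6) = mex{1,1} = 0
G(7) = mex{0,0} = 1
G(8) = mex{1,1} = 0
G(9) = mex{0,0} = 1
G(10) = mex{1,1} = 0
G(11) = mex{0,0} = 1
G_A(11) = 1.
Stack B, S = {3, 5, 6, 7, 9}:
n :  0  1  2  3  4  5  6  7  8  9 10 11 12 13 14 15 16 17 18 19 20
G :  0  0  0  1  1  1  2  2  2  3  3  3  0  0  0  1  1  1  2  2  2
G_B(20) = 2.
Combined Grundy value = 1 ⊕ 2 = 3.
A winning move leaves total XOR = 0, i.e. changes one component's Grundy value g to g ⊕ X where X is the current total.
Stack A: need g' = 1⊕3 = 2. Options: 11−1→G=0, 11−5→G=0. Hits: 0.
Stack B: need g' = 2⊕3 = 1. Options: 20−3→G=1, 20−5→G=1, 20−6→G=0, 20−7→G=0, 20−9→G=3. Hits: 2.

2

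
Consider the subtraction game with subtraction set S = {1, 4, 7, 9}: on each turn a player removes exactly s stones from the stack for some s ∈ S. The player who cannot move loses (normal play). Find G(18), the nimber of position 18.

0

G(0) = 0
G(1) = mex{0} = 1
G(2) = mex{1} = 0
G(3) = mex{0} = 1
G(4) = mex{1,0} = 2
G(5) = mex{2,1} = 0
G(6) = mex{0,0} = 1
G(7) = mex{1,1,0} = 2
G(8) = mex{2,2,1} = 0
G(9) = mex{0,0,0,0} = 1
G(10) = mex{1,1,1,1} = 0
G(11) = mex{0,2,2,0} = 1
G(12) = mex{1,0,0,1} = 2
G(13) = mex{2,1,1,2} = 0
G(14) = mex{0,0,2,0} = 1
G(15) = mex{1,1,0,1} = 2
G(16) = mex{2,2,1,2} = 0
G(17) = mex{0,0,0,0} = 1
G(18) = mex{1,1,1,1} = 0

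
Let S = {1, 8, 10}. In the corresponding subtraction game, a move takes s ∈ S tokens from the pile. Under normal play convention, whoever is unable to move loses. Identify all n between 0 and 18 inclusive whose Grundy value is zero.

n :  0  1  2  3  4  5  6  7  8  9 10 11 12 13 14 15 16 17 18
G :  0  1  0  1  0  1  0  1  2  0  1  0  1  0  1  0  1  2  0
P-positions are exactly the n with G(n) = 0.

0, 2, 4, 6, 9, 11, 13, 15, 18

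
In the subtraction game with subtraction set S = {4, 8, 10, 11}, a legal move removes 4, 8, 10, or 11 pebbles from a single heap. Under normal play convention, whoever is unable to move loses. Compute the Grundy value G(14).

3

n :  0  1  2  3  4  5  6  7  8  9 10 11 12 13 14
G :  0  0  0  0  1  1  1  1  2  2  2  2  3  3  3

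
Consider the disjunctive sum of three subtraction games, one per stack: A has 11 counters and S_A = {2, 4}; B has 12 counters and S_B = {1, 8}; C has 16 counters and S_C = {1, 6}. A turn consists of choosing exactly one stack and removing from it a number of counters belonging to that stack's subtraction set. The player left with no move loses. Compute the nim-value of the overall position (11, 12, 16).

Stack A, S = {2, 4}:
G(0) = 0
G(1) = mex{} = 0
G(2) = mex{0} = 1
G(3) = mex{0} = 1
G(4) = mex{1,0} = 2
G(5) = mex{1,0} = 2
G(6) = mex{2,1} = 0
G(7) = mex{2,1} = 0
G(8) = mex{0,2} = 1
G(9) = mex{0,2} = 1
G(10) = mex{1,0} = 2
G(11) = mex{1,0} = 2
G_A(11) = 2.
Stack B, S = {1, 8}:
G(0) = 0
G(1) = mex{0} = 1
G(2) = mex{1} = 0
G(3) = mex{0} = 1
G(4) = mex{1} = 0
G(5) = mex{0} = 1
G(6) = mex{1} = 0
G(7) = mex{0} = 1
G(8) = mex{1,0} = 2
G(9) = mex{2,1} = 0
G(10) = mex{0,0} = 1
G(11) = mex{1,1} = 0
G(12) = mex{0,0} = 1
G_B(12) = 1.
Stack C, S = {1, 6}:
n :  0  1  2  3  4  5  6  7  8  9 10 11 12 13 14 15 16
G :  0  1  0  1  0  1  2  0  1  0  1  0  1  2  0  1  0
G_C(16) = 0.
Combined Grundy value = 2 ⊕ 1 ⊕ 0 = 3.

3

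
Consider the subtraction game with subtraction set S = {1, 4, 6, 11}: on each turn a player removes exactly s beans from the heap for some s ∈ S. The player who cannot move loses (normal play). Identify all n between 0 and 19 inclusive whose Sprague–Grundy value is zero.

0, 2, 5, 7, 10, 12, 15, 17

n :  0  1  2  3  4  5  6  7  8  9 10 11 12 13 14 15 16 17 18 19
G :  0  1  0  1  2  0  1  0  1  2  0  1  0  1  2  0  1  0  1  2
P-positions are exactly the n with G(n) = 0.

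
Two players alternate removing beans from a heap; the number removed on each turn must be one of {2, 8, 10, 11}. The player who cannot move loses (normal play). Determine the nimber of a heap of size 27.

3

n :  0  1  2  3  4  5  6  7  8  9 10 11 12 13 14 15 16 17 18 19 20 21 22 23 24 25 26 27
G :  0  0  1  1  0  0  1  1  2  2  3  3  2  2  3  3  4  0  0  1  1  0  0  1  1  2  2  3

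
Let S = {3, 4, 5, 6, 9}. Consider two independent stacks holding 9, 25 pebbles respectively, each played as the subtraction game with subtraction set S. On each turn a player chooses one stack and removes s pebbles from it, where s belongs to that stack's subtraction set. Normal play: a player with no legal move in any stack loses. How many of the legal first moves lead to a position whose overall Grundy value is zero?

3

All stacks use S = {3, 4, 5, 6, 9}:
G(0) = 0
G(1) = mex{} = 0
G(2) = mex{} = 0
G(3) = mex{0} = 1
G(4) = mex{0,0} = 1
G(5) = mex{0,0,0} = 1
G(6) = mex{1,0,0,0} = 2
G(7) = mex{1,1,0,0} = 2
G(8) = mex{1,1,1,0} = 2
G(9) = mex{2,1,1,1,0} = 3
G(10) = mex{2,2,1,1,0} = 3
G(11) = mex{2,2,2,1,0} = 3
G(12) = mex{3,2,2,2,1} = 0
G(13) = mex{3,3,2,2,1} = 0
G(14) = mex{3,3,3,2,1} = 0
G(15) = mex{0,3,3,3,2} = 1
G(16) = mex{0,0,3,3,2} = 1
G(17) = mex{0,0,0,3,2} = 1
G(18) = mex{1,0,0,0,3} = 2
G(19) = mex{1,1,0,0,3} = 2
G(20) = mex{1,1,1,0,3} = 2
G(21) = mex{2,1,1,1,0} = 3
G(22) = mex{2,2,1,1,0} = 3
G(23) = mex{2,2,2,1,0} = 3
G(24) = mex{3,2,2,2,1} = 0
G(25) = mex{3,3,2,2,1} = 0
Stack A: G(9) = 3.
Stack B: G(25) = 0.
Combined Grundy value = 3 ⊕ 0 = 3.
A winning move leaves total XOR = 0, i.e. changes one component's Grundy value g to g ⊕ X where X is the current total.
Stack A: need g' = 3⊕3 = 0. Options: 9−3→G=2, 9−4→G=1, 9−5→G=1, 9−6→G=1, 9−9→G=0. Hits: 1.
Stack B: need g' = 0⊕3 = 3. Options: 25−3→G=3, 25−4→G=3, 25−5→G=2, 25−6→G=2, 25−9→G=1. Hits: 2.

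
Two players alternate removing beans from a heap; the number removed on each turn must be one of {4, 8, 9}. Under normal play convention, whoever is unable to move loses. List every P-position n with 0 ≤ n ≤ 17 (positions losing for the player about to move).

G(0) = 0
G(1) = mex{} = 0
G(2) = mex{} = 0
G(3) = mex{} = 0
G(4) = mex{0} = 1
G(5) = mex{0} = 1
G(6) = mex{0} = 1
G(7) = mex{0} = 1
G(8) = mex{1,0} = 2
G(9) = mex{1,0,0} = 2
G(10) = mex{1,0,0} = 2
G(11) = mex{1,0,0} = 2
G(12) = mex{2,1,0} = 3
G(13) = mex{2,1,1} = 0
G(14) = mex{2,1,1} = 0
G(15) = mex{2,1,1} = 0
G(16) = mex{3,2,1} = 0
G(17) = mex{0,2,2} = 1
P-positions are exactly the n with G(n) = 0.

0, 1, 2, 3, 13, 14, 15, 16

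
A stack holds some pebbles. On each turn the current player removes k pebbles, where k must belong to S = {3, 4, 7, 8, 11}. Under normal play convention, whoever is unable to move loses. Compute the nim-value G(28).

0

G(0) = 0
G(1) = mex{} = 0
G(2) = mex{} = 0
G(3) = mex{0} = 1
G(4) = mex{0,0} = 1
G(5) = mex{0,0} = 1
G(6) = mex{1,0} = 2
G(7) = mex{1,1,0} = 2
G(8) = mex{1,1,0,0} = 2
G(9) = mex{2,1,0,0} = 3
G(10) = mex{2,2,1,0} = 3
G(11) = mex{2,2,1,1,0} = 3
G(12) = mex{3,2,1,1,0} = 4
G(13) = mex{3,3,2,1,0} = 4
G(14) = mex{3,3,2,2,1} = 0
G(15) = mex{4,3,2,2,1} = 0
G(16) = mex{4,4,3,2,1} = 0
G(17) = mex{0,4,3,3,2} = 1
G(18) = mex{0,0,3,3,2} = 1
G(19) = mex{0,0,4,3,2} = 1
G(20) = mex{1,0,4,4,3} = 2
G(21) = mex{1,1,0,4,3} = 2
G(22) = mex{1,1,0,0,3} = 2
G(23) = mex{2,1,0,0,4} = 3
G(24) = mex{2,2,1,0,4} = 3
G(25) = mex{2,2,1,1,0} = 3
G(26) = mex{3,2,1,1,0} = 4
G(27) = mex{3,3,2,1,0} = 4
G(28) = mex{3,3,2,2,1} = 0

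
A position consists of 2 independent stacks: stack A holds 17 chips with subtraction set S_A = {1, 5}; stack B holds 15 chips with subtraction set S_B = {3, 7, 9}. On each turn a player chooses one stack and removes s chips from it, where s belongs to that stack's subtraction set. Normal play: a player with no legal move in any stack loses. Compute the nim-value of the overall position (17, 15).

Stack A, S = {1, 5}:
n :  0  1  2  3  4  5  6  7  8  9 10 11 12 13 14 15 16 17
G :  0  1  0  1  0  1  0  1  0  1  0  1  0  1  0  1  0  1
G_A(17) = 1.
Stack B, S = {3, 7, 9}:
n :  0  1  2  3  4  5  6  7  8  9 10 11 12 13 14 15
G :  0  0  0  1  1  1  0  2  2  1  3  3  0  2  0  1
G_B(15) = 1.
Combined Grundy value = 1 ⊕ 1 = 0.

0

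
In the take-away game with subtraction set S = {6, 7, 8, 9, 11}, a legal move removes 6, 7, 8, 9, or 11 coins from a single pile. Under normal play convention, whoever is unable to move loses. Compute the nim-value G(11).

n :  0  1  2  3  4  5  6  7  8  9 10 11
G :  0  0  0  0  0  0  1  1  1  1  1  1

1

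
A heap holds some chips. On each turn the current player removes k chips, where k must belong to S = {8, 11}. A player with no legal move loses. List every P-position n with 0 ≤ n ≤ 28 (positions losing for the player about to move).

0, 1, 2, 3, 4, 5, 6, 7, 19, 20, 21, 22, 23, 24, 25, 26

n :  0  1  2  3  4  5  6  7  8  9 10 11 12 13 14 15 16 17 18 19 20 21 22 23 24 25 26 27 28
G :  0  0  0  0  0  0  0  0  1  1  1  1  1  1  1  1  2  2  2  0  0  0  0  0  0  0  0  1  1
P-positions are exactly the n with G(n) = 0.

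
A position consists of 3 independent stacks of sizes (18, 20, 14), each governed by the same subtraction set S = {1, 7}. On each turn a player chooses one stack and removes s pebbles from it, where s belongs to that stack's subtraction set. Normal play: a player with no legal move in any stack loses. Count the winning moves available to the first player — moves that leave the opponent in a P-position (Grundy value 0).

All stacks use S = {1, 7}:
G(0) = 0
G(1) = mex{0} = 1
G(2) = mex{1} = 0
G(3) = mex{0} = 1
G(4) = mex{1} = 0
G(5) = mex{0} = 1
G(6) = mex{1} = 0
G(7) = mex{0,0} = 1
G(8) = mex{1,1} = 0
G(9) = mex{0,0} = 1
G(10) = mex{1,1} = 0
G(11) = mex{0,0} = 1
G(12) = mex{1,1} = 0
G(13) = mex{0,0} = 1
G(14) = mex{1,1} = 0
G(15) = mex{0,0} = 1
G(16) = mex{1,1} = 0
G(17) = mex{0,0} = 1
G(18) = mex{1,1} = 0
G(19) = mex{0,0} = 1
G(20) = mex{1,1} = 0
Stack A: G(18) = 0.
Stack B: G(20) = 0.
Stack C: G(14) = 0.
Combined Grundy value = 0 ⊕ 0 ⊕ 0 = 0.
A winning move leaves total XOR = 0, i.e. changes one component's Grundy value g to g ⊕ X where X is the current total.
Stack A: target g' = 0⊕0 = 0, but every legal move changes the Grundy value (mex property), so 0 moves.
Stack B: target g' = 0⊕0 = 0, but every legal move changes the Grundy value (mex property), so 0 moves.
Stack C: target g' = 0⊕0 = 0, but every legal move changes the Grundy value (mex property), so 0 moves.

0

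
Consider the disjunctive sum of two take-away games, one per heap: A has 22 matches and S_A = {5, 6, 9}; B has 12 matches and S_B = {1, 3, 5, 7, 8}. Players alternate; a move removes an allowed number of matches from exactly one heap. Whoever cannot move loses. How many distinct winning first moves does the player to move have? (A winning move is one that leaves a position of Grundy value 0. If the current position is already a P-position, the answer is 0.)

3

Heap A, S = {5, 6, 9}:
n :  0  1  2  3  4  5  6  7  8  9 10 11 12 13 14 15 16 17 18 19 20 21 22
G :  0  0  0  0  0  1  1  1  1  1  2  2  2  2  0  0  0  0  0  1  1  1  1
G_A(22) = 1.
Heap B, S = {1, 3, 5, 7, 8}:
G(0) = 0
G(1) = mex{0} = 1
G(2) = mex{1} = 0
G(3) = mex{0,0} = 1
G(4) = mex{1,1} = 0
G(5) = mex{0,0,0} = 1
G(6) = mex{1,1,1} = 0
G(7) = mex{0,0,0,0} = 1
G(8) = mex{1,1,1,1,0} = 2
G(9) = mex{2,0,0,0,1} = 3
G(10) = mex{3,1,1,1,0} = 2
G(11) = mex{2,2,0,0,1} = 3
G(12) = mex{3,3,1,1,0} = 2
G_B(12) = 2.
Combined Grundy value = 1 ⊕ 2 = 3.
A winning move leaves total XOR = 0, i.e. changes one component's Grundy value g to g ⊕ X where X is the current total.
Heap A: need g' = 1⊕3 = 2. Options: 22−5→G=0, 22−6→G=0, 22−9→G=2. Hits: 1.
Heap B: need g' = 2⊕3 = 1. Options: 12−1→G=3, 12−3→G=3, 12−5→G=1, 12−7→G=1, 12−8→G=0. Hits: 2.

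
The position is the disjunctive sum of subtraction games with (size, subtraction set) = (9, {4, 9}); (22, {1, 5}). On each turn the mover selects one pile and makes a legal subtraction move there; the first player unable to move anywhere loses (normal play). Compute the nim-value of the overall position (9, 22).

2

Pile A, S = {4, 9}:
G(0) = 0
G(1) = mex{} = 0
G(2) = mex{} = 0
G(3) = mex{} = 0
G(4) = mex{0} = 1
G(5) = mex{0} = 1
G(6) = mex{0} = 1
G(7) = mex{0} = 1
G(8) = mex{1} = 0
G(9) = mex{1,0} = 2
G_A(9) = 2.
Pile B, S = {1, 5}:
n :  0  1  2  3  4  5  6  7  8  9 10 11 12 13 14 15 16 17 18 19 20 21 22
G :  0  1  0  1  0  1  0  1  0  1  0  1  0  1  0  1  0  1  0  1  0  1  0
G_B(22) = 0.
Combined Grundy value = 2 ⊕ 0 = 2.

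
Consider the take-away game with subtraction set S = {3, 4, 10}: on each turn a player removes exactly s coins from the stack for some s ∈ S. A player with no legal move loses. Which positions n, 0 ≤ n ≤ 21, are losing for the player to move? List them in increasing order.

0, 1, 2, 7, 8, 9, 14, 15, 16, 21

G(0) = 0
G(1) = mex{} = 0
G(2) = mex{} = 0
G(3) = mex{0} = 1
G(4) = mex{0,0} = 1
G(5) = mex{0,0} = 1
G(6) = mex{1,0} = 2
G(7) = mex{1,1} = 0
G(8) = mex{1,1} = 0
G(9) = mex{2,1} = 0
G(10) = mex{0,2,0} = 1
G(11) = mex{0,0,0} = 1
G(12) = mex{0,0,0} = 1
G(13) = mex{1,0,1} = 2
G(14) = mex{1,1,1} = 0
G(15) = mex{1,1,1} = 0
G(16) = mex{2,1,2} = 0
G(17) = mex{0,2,0} = 1
G(18) = mex{0,0,0} = 1
G(19) = mex{0,0,0} = 1
G(20) = mex{1,0,1} = 2
G(21) = mex{1,1,1} = 0
P-positions are exactly the n with G(n) = 0.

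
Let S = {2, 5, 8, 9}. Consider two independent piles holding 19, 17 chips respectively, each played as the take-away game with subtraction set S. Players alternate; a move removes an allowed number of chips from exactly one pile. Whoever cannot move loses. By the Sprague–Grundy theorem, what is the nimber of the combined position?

1

All piles use S = {2, 5, 8, 9}:
n :  0  1  2  3  4  5  6  7  8  9 10 11 12 13 14 15 16 17 18 19
G :  0  0  1  1  0  2  1  0  2  1  3  0  2  1  0  2  1  0  0  1
Pile A: G(19) = 1.
Pile B: G(17) = 0.
Combined Grundy value = 1 ⊕ 0 = 1.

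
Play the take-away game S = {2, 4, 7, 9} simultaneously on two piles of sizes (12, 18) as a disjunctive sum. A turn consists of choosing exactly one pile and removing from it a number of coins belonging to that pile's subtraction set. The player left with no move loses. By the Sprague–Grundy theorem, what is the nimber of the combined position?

3

All piles use S = {2, 4, 7, 9}:
G(0) = 0
G(1) = mex{} = 0
G(2) = mex{0} = 1
G(3) = mex{0} = 1
G(4) = mex{1,0} = 2
G(5) = mex{1,0} = 2
G(6) = mex{2,1} = 0
G(7) = mex{2,1,0} = 3
G(8) = mex{0,2,0} = 1
G(9) = mex{3,2,1,0} = 4
G(10) = mex{1,0,1,0} = 2
G(11) = mex{4,3,2,1} = 0
G(12) = mex{2,1,2,1} = 0
G(13) = mex{0,4,0,2} = 1
G(14) = mex{0,2,3,2} = 1
G(15) = mex{1,0,1,0} = 2
G(16) = mex{1,0,4,3} = 2
G(17) = mex{2,1,2,1} = 0
G(18) = mex{2,1,0,4} = 3
Pile A: G(12) = 0.
Pile B: G(18) = 3.
Combined Grundy value = 0 ⊕ 3 = 3.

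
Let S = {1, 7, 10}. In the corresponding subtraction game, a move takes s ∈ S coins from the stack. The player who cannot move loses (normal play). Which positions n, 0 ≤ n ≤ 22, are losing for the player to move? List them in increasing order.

0, 2, 4, 6, 8, 17, 19, 21

G(0) = 0
G(1) = mex{0} = 1
G(2) = mex{1} = 0
G(3) = mex{0} = 1
G(4) = mex{1} = 0
G(5) = mex{0} = 1
G(6) = mex{1} = 0
G(7) = mex{0,0} = 1
G(8) = mex{1,1} = 0
G(9) = mex{0,0} = 1
G(10) = mex{1,1,0} = 2
G(11) = mex{2,0,1} = 3
G(12) = mex{3,1,0} = 2
G(13) = mex{2,0,1} = 3
G(14) = mex{3,1,0} = 2
G(15) = mex{2,0,1} = 3
G(16) = mex{3,1,0} = 2
G(17) = mex{2,2,1} = 0
G(18) = mex{0,3,0} = 1
G(19) = mex{1,2,1} = 0
G(20) = mex{0,3,2} = 1
G(21) = mex{1,2,3} = 0
G(22) = mex{0,3,2} = 1
P-positions are exactly the n with G(n) = 0.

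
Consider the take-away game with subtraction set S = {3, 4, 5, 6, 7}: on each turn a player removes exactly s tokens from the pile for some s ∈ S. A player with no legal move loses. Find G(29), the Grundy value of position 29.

3

G(0) = 0
G(1) = mex{} = 0
G(2) = mex{} = 0
G(3) = mex{0} = 1
G(4) = mex{0,0} = 1
G(5) = mex{0,0,0} = 1
G(6) = mex{1,0,0,0} = 2
G(7) = mex{1,1,0,0,0} = 2
G(8) = mex{1,1,1,0,0} = 2
G(9) = mex{2,1,1,1,0} = 3
G(10) = mex{2,2,1,1,1} = 0
G(11) = mex{2,2,2,1,1} = 0
G(12) = mex{3,2,2,2,1} = 0
G(13) = mex{0,3,2,2,2} = 1
G(14) = mex{0,0,3,2,2} = 1
G(15) = mex{0,0,0,3,2} = 1
G(16) = mex{1,0,0,0,3} = 2
G(17) = mex{1,1,0,0,0} = 2
G(18) = mex{1,1,1,0,0} = 2
G(19) = mex{2,1,1,1,0} = 3
G(20) = mex{2,2,1,1,1} = 0
G(21) = mex{2,2,2,1,1} = 0
G(22) = mex{3,2,2,2,1} = 0
G(23) = mex{0,3,2,2,2} = 1
G(24) = mex{0,0,3,2,2} = 1
G(25) = mex{0,0,0,3,2} = 1
G(26) = mex{1,0,0,0,3} = 2
G(27) = mex{1,1,0,0,0} = 2
G(28) = mex{1,1,1,0,0} = 2
G(29) = mex{2,1,1,1,0} = 3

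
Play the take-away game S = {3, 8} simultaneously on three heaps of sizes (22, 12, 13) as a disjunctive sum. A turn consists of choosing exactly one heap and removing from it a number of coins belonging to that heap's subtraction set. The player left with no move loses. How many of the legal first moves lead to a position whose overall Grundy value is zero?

All heaps use S = {3, 8}:
G(0) = 0
G(1) = mex{} = 0
G(2) = mex{} = 0
G(3) = mex{0} = 1
G(4) = mex{0} = 1
G(5) = mex{0} = 1
G(6) = mex{1} = 0
G(7) = mex{1} = 0
G(8) = mex{1,0} = 2
G(9) = mex{0,0} = 1
G(10) = mex{0,0} = 1
G(11) = mex{2,1} = 0
G(12) = mex{1,1} = 0
G(13) = mex{1,1} = 0
G(14) = mex{0,0} = 1
G(15) = mex{0,0} = 1
G(16) = mex{0,2} = 1
G(17) = mex{1,1} = 0
G(18) = mex{1,1} = 0
G(19) = mex{1,0} = 2
G(20) = mex{0,0} = 1
G(21) = mex{0,0} = 1
G(22) = mex{2,1} = 0
Heap A: G(22) = 0.
Heap B: G(12) = 0.
Heap C: G(13) = 0.
Combined Grundy value = 0 ⊕ 0 ⊕ 0 = 0.
A winning move leaves total XOR = 0, i.e. changes one component's Grundy value g to g ⊕ X where X is the current total.
Heap A: target g' = 0⊕0 = 0, but every legal move changes the Grundy value (mex property), so 0 moves.
Heap B: target g' = 0⊕0 = 0, but every legal move changes the Grundy value (mex property), so 0 moves.
Heap C: target g' = 0⊕0 = 0, but every legal move changes the Grundy value (mex property), so 0 moves.

0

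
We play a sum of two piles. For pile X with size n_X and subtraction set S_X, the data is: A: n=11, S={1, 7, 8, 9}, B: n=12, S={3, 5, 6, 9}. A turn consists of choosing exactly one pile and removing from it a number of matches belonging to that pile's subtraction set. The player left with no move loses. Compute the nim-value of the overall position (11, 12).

3

Pile A, S = {1, 7, 8, 9}:
G(0) = 0
G(1) = mex{0} = 1
G(2) = mex{1} = 0
G(3) = mex{0} = 1
G(4) = mex{1} = 0
G(5) = mex{0} = 1
G(6) = mex{1} = 0
G(7) = mex{0,0} = 1
G(8) = mex{1,1,0} = 2
G(9) = mex{2,0,1,0} = 3
G(10) = mex{3,1,0,1} = 2
G(11) = mex{2,0,1,0} = 3
G_A(11) = 3.
Pile B, S = {3, 5, 6, 9}:
n :  0  1  2  3  4  5  6  7  8  9 10 11 12
G :  0  0  0  1  1  1  2  2  2  3  3  3  0
G_B(12) = 0.
Combined Grundy value = 3 ⊕ 0 = 3.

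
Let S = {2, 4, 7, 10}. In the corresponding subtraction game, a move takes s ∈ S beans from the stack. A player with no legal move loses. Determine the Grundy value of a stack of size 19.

G(0) = 0
G(1) = mex{} = 0
G(2) = mex{0} = 1
G(3) = mex{0} = 1
G(4) = mex{1,0} = 2
G(5) = mex{1,0} = 2
G(6) = mex{2,1} = 0
G(7) = mex{2,1,0} = 3
G(8) = mex{0,2,0} = 1
G(9) = mex{3,2,1} = 0
G(10) = mex{1,0,1,0} = 2
G(11) = mex{0,3,2,0} = 1
G(12) = mex{2,1,2,1} = 0
G(13) = mex{1,0,0,1} = 2
G(14) = mex{0,2,3,2} = 1
G(15) = mex{2,1,1,2} = 0
G(16) = mex{1,0,0,0} = 2
G(17) = mex{0,2,2,3} = 1
G(18) = mex{2,1,1,1} = 0
G(19) = mex{1,0,0,0} = 2

2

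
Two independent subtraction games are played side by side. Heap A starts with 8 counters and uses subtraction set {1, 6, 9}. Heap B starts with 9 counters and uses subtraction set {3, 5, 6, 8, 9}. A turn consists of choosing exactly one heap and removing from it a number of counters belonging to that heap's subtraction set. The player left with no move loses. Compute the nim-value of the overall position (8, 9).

Heap A, S = {1, 6, 9}:
n : 0 1 2 3 4 5 6 7 8
G : 0 1 0 1 0 1 2 0 1
G_A(8) = 1.
Heap B, S = {3, 5, 6, 8, 9}:
G(0) = 0
G(1) = mex{} = 0
G(2) = mex{} = 0
G(3) = mex{0} = 1
G(4) = mex{0} = 1
G(5) = mex{0,0} = 1
G(6) = mex{1,0,0} = 2
G(7) = mex{1,0,0} = 2
G(8) = mex{1,1,0,0} = 2
G(9) = mex{2,1,1,0,0} = 3
G_B(9) = 3.
Combined Grundy value = 1 ⊕ 3 = 2.

2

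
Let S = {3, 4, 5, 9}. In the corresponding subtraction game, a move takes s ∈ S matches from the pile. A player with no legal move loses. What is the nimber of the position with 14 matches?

0

n :  0  1  2  3  4  5  6  7  8  9 10 11 12 13 14
G :  0  0  0  1  1  1  2  2  0  3  3  1  4  2  0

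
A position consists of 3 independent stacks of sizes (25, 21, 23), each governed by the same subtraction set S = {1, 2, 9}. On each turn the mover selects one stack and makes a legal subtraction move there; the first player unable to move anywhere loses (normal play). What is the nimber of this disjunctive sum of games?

3

All stacks use S = {1, 2, 9}:
G(0) = 0
G(1) = mex{0} = 1
G(2) = mex{1,0} = 2
G(3) = mex{2,1} = 0
G(4) = mex{0,2} = 1
G(5) = mex{1,0} = 2
G(6) = mex{2,1} = 0
G(7) = mex{0,2} = 1
G(8) = mex{1,0} = 2
G(9) = mex{2,1,0} = 3
G(10) = mex{3,2,1} = 0
G(11) = mex{0,3,2} = 1
G(12) = mex{1,0,0} = 2
G(13) = mex{2,1,1} = 0
G(14) = mex{0,2,2} = 1
G(15) = mex{1,0,0} = 2
G(16) = mex{2,1,1} = 0
G(17) = mex{0,2,2} = 1
G(18) = mex{1,0,3} = 2
G(19) = mex{2,1,0} = 3
G(20) = mex{3,2,1} = 0
G(21) = mex{0,3,2} = 1
G(22) = mex{1,0,0} = 2
G(23) = mex{2,1,1} = 0
G(24) = mex{0,2,2} = 1
G(25) = mex{1,0,0} = 2
Stack A: G(25) = 2.
Stack B: G(21) = 1.
Stack C: G(23) = 0.
Combined Grundy value = 2 ⊕ 1 ⊕ 0 = 3.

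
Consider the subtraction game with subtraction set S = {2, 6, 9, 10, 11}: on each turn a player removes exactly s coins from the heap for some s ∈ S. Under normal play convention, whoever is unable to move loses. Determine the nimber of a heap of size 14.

3

G(0) = 0
G(1) = mex{} = 0
G(2) = mex{0} = 1
G(3) = mex{0} = 1
G(4) = mex{1} = 0
G(5) = mex{1} = 0
G(6) = mex{0,0} = 1
G(7) = mex{0,0} = 1
G(8) = mex{1,1} = 0
G(9) = mex{1,1,0} = 2
G(10) = mex{0,0,0,0} = 1
G(11) = mex{2,0,1,0,0} = 3
G(12) = mex{1,1,1,1,0} = 2
G(13) = mex{3,1,0,1,1} = 2
G(14) = mex{2,0,0,0,1} = 3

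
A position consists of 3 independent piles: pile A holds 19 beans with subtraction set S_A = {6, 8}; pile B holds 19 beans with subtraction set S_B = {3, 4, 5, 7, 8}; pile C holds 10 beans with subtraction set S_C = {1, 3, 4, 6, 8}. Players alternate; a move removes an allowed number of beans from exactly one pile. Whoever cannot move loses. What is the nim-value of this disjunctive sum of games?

3

Pile A, S = {6, 8}:
n :  0  1  2  3  4  5  6  7  8  9 10 11 12 13 14 15 16 17 18 19
G :  0  0  0  0  0  0  1  1  1  1  1  1  2  2  0  0  0  0  0  0
G_A(19) = 0.
Pile B, S = {3, 4, 5, 7, 8}:
n :  0  1  2  3  4  5  6  7  8  9 10 11 12 13 14 15 16 17 18 19
G :  0  0  0  1  1  1  2  2  2  3  3  0  0  0  1  1  1  2  2  2
G_B(19) = 2.
Pile C, S = {1, 3, 4, 6, 8}:
n :  0  1  2  3  4  5  6  7  8  9 10
G :  0  1  0  1  2  3  2  0  1  0  1
G_C(10) = 1.
Combined Grundy value = 0 ⊕ 2 ⊕ 1 = 3.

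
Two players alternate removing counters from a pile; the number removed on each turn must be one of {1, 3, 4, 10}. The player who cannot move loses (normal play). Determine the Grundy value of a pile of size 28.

0

n :  0  1  2  3  4  5  6  7  8  9 10 11 12 13 14 15 16 17 18 19 20 21 22 23 24 25 26 27 28
G :  0  1  0  1  2  3  2  0  1  0  1  2  3  2  0  1  0  1  2  3  2  0  1  0  1  2  3  2  0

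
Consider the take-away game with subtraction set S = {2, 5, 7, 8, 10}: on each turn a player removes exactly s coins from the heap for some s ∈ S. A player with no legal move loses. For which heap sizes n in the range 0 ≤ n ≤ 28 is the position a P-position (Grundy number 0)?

0, 1, 4, 13, 16, 17, 28

G(0) = 0
G(1) = mex{} = 0
G(2) = mex{0} = 1
G(3) = mex{0} = 1
G(4) = mex{1} = 0
G(5) = mex{1,0} = 2
G(6) = mex{0,0} = 1
G(7) = mex{2,1,0} = 3
G(8) = mex{1,1,0,0} = 2
G(9) = mex{3,0,1,0} = 2
G(10) = mex{2,2,1,1,0} = 3
G(11) = mex{2,1,0,1,0} = 3
G(12) = mex{3,3,2,0,1} = 4
G(13) = mex{3,2,1,2,1} = 0
G(14) = mex{4,2,3,1,0} = 5
G(15) = mex{0,3,2,3,2} = 1
G(16) = mex{5,3,2,2,1} = 0
G(17) = mex{1,4,3,2,3} = 0
G(18) = mex{0,0,3,3,2} = 1
G(19) = mex{0,5,4,3,2} = 1
G(20) = mex{1,1,0,4,3} = 2
G(21) = mex{1,0,5,0,3} = 2
G(22) = mex{2,0,1,5,4} = 3
G(23) = mex{2,1,0,1,0} = 3
G(24) = mex{3,1,0,0,5} = 2
G(25) = mex{3,2,1,0,1} = 4
G(26) = mex{2,2,1,1,0} = 3
G(27) = mex{4,3,2,1,0} = 5
G(28) = mex{3,3,2,2,1} = 0
P-positions are exactly the n with G(n) = 0.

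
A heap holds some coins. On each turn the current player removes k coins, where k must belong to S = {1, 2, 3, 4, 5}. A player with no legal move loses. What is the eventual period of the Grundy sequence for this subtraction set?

n :  0  1  2  3  4  5  6  7  8  9 10 11 12 13 14
G :  0  1  2  3  4  5  0  1  2  3  4  5  0  1  2
G(n+6) = G(n) holds for n = 0,…,4 (a full window of length max(S) = 5), so the sequence is purely periodic with period 6.

6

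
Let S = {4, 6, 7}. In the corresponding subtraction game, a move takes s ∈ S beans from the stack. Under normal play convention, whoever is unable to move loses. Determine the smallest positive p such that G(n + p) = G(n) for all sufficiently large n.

G(0) = 0
G(1) = mex{} = 0
G(2) = mex{} = 0
G(3) = mex{} = 0
G(4) = mex{0} = 1
G(5) = mex{0} = 1
G(6) = mex{0,0} = 1
G(7) = mex{0,0,0} = 1
G(8) = mex{1,0,0} = 2
G(9) = mex{1,0,0} = 2
G(10) = mex{1,1,0} = 2
G(11) = mex{1,1,1} = 0
G(12) = mex{2,1,1} = 0
G(13) = mex{2,1,1} = 0
G(14) = mex{2,2,1} = 0
G(15) = mex{0,2,2} = 1
G(16) = mex{0,2,2} = 1
G(17) = mex{0,0,2} = 1
G(18) = mex{0,0,0} = 1
G(19) = mex{1,0,0} = 2
G(20) = mex{1,0,0} = 2
G(21) = mex{1,1,0} = 2
G(22) = mex{1,1,1} = 0
G(23) = mex{2,1,1} = 0
G(n+11) = G(n) holds for n = 0,…,6 (a full window of length max(S) = 7), so the sequence is purely periodic with period 11.

11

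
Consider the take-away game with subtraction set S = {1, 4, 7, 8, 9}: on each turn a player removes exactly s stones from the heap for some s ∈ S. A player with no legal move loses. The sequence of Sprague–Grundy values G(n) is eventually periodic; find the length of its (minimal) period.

15

n :  0  1  2  3  4  5  6  7  8  9 10 11 12 13 14 15 16 17 18 19 20 21 22 23 24 25 26 27 28 29 30 31
G :  0  1  0  1  2  0  1  2  3  2  3  4  5  3  4  0  1  0  1  2  0  1  2  3  2  3  4  5  3  4  0  1
G(n+15) = G(n) holds for n = 0,…,8 (a full window of length max(S) = 9), so the sequence is purely periodic with period 15.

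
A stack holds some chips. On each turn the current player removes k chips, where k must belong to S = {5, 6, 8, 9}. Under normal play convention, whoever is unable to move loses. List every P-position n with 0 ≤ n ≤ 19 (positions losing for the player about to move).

0, 1, 2, 3, 4, 14, 15, 16, 17, 18

G(0) = 0
G(1) = mex{} = 0
G(2) = mex{} = 0
G(3) = mex{} = 0
G(4) = mex{} = 0
G(5) = mex{0} = 1
G(6) = mex{0,0} = 1
G(7) = mex{0,0} = 1
G(8) = mex{0,0,0} = 1
G(9) = mex{0,0,0,0} = 1
G(10) = mex{1,0,0,0} = 2
G(11) = mex{1,1,0,0} = 2
G(12) = mex{1,1,0,0} = 2
G(13) = mex{1,1,1,0} = 2
G(14) = mex{1,1,1,1} = 0
G(15) = mex{2,1,1,1} = 0
G(16) = mex{2,2,1,1} = 0
G(17) = mex{2,2,1,1} = 0
G(18) = mex{2,2,2,1} = 0
G(19) = mex{0,2,2,2} = 1
P-positions are exactly the n with G(n) = 0.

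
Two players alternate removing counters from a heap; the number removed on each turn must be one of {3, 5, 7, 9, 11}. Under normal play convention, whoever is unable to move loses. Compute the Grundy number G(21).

2

n :  0  1  2  3  4  5  6  7  8  9 10 11 12 13 14 15 16 17 18 19 20 21
G :  0  0  0  1  1  1  2  2  2  3  3  3  4  4  0  0  0  1  1  1  2  2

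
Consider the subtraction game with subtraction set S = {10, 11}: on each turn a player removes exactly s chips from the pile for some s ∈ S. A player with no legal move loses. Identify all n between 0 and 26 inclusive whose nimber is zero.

n :  0  1  2  3  4  5  6  7  8  9 10 11 12 13 14 15 16 17 18 19 20 21 22 23 24 25 26
G :  0  0  0  0  0  0  0  0  0  0  1  1  1  1  1  1  1  1  1  1  2  0  0  0  0  0  0
P-positions are exactly the n with G(n) = 0.

0, 1, 2, 3, 4, 5, 6, 7, 8, 9, 21, 22, 23, 24, 25, 26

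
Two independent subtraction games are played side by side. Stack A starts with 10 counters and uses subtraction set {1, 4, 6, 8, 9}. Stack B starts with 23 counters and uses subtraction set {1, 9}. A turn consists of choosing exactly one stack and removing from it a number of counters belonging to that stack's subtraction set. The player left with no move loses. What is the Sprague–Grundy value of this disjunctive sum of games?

2

Stack A, S = {1, 4, 6, 8, 9}:
n :  0  1  2  3  4  5  6  7  8  9 10
G :  0  1  0  1  2  0  1  0  1  2  3
G_A(10) = 3.
Stack B, S = {1, 9}:
n :  0  1  2  3  4  5  6  7  8  9 10 11 12 13 14 15 16 17 18 19 20 21 22 23
G :  0  1  0  1  0  1  0  1  0  1  0  1  0  1  0  1  0  1  0  1  0  1  0  1
G_B(23) = 1.
Combined Grundy value = 3 ⊕ 1 = 2.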